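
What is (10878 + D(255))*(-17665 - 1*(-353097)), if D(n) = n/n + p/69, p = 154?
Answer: 10949740120/3 ≈ 3.6499e+9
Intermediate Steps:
D(n) = 223/69 (D(n) = n/n + 154/69 = 1 + 154*(1/69) = 1 + 154/69 = 223/69)
(10878 + D(255))*(-17665 - 1*(-353097)) = (10878 + 223/69)*(-17665 - 1*(-353097)) = 750805*(-17665 + 353097)/69 = (750805/69)*335432 = 10949740120/3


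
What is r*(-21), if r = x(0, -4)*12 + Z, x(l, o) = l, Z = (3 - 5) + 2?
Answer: 0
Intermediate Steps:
Z = 0 (Z = -2 + 2 = 0)
r = 0 (r = 0*12 + 0 = 0 + 0 = 0)
r*(-21) = 0*(-21) = 0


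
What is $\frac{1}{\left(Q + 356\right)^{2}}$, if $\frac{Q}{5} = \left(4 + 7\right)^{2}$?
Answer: $\frac{1}{923521} \approx 1.0828 \cdot 10^{-6}$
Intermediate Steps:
$Q = 605$ ($Q = 5 \left(4 + 7\right)^{2} = 5 \cdot 11^{2} = 5 \cdot 121 = 605$)
$\frac{1}{\left(Q + 356\right)^{2}} = \frac{1}{\left(605 + 356\right)^{2}} = \frac{1}{961^{2}} = \frac{1}{923521}$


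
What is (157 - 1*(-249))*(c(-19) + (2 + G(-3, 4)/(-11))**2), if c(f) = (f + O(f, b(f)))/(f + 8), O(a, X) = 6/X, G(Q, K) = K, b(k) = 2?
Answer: 203000/121 ≈ 1677.7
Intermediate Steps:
c(f) = (3 + f)/(8 + f) (c(f) = (f + 6/2)/(f + 8) = (f + 6*(1/2))/(8 + f) = (f + 3)/(8 + f) = (3 + f)/(8 + f))
(157 - 1*(-249))*(c(-19) + (2 + G(-3, 4)/(-11))**2) = (157 - 1*(-249))*((3 - 19)/(8 - 19) + (2 + 4/(-11))**2) = (157 + 249)*(-16/(-11) + (2 + 4*(-1/11))**2) = 406*(-1/11*(-16) + (2 - 4/11)**2) = 406*(16/11 + (18/11)**2) = 406*(16/11 + 324/121) = 406*(500/121) = 203000/121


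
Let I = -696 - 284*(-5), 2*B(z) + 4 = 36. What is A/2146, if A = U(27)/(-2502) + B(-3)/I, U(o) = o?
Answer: 569/107982428 ≈ 5.2694e-6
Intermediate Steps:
B(z) = 16 (B(z) = -2 + (½)*36 = -2 + 18 = 16)
I = 724 (I = -696 + 1420 = 724)
A = 569/50318 (A = 27/(-2502) + 16/724 = 27*(-1/2502) + 16*(1/724) = -3/278 + 4/181 = 569/50318 ≈ 0.011308)
A/2146 = (569/50318)/2146 = (569/50318)*(1/2146) = 569/107982428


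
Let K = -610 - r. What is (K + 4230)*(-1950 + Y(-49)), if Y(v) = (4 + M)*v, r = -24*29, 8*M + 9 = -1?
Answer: -8997781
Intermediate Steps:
M = -5/4 (M = -9/8 + (⅛)*(-1) = -9/8 - ⅛ = -5/4 ≈ -1.2500)
r = -696
Y(v) = 11*v/4 (Y(v) = (4 - 5/4)*v = 11*v/4)
K = 86 (K = -610 - 1*(-696) = -610 + 696 = 86)
(K + 4230)*(-1950 + Y(-49)) = (86 + 4230)*(-1950 + (11/4)*(-49)) = 4316*(-1950 - 539/4) = 4316*(-8339/4) = -8997781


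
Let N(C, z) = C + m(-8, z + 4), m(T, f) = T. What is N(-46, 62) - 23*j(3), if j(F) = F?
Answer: -123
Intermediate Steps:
N(C, z) = -8 + C (N(C, z) = C - 8 = -8 + C)
N(-46, 62) - 23*j(3) = (-8 - 46) - 23*3 = -54 - 69 = -123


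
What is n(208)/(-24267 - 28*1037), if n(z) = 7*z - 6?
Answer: -1450/53303 ≈ -0.027203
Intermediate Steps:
n(z) = -6 + 7*z
n(208)/(-24267 - 28*1037) = (-6 + 7*208)/(-24267 - 28*1037) = (-6 + 1456)/(-24267 - 29036) = 1450/(-53303) = 1450*(-1/53303) = -1450/53303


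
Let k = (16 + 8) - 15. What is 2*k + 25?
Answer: 43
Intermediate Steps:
k = 9 (k = 24 - 15 = 9)
2*k + 25 = 2*9 + 25 = 18 + 25 = 43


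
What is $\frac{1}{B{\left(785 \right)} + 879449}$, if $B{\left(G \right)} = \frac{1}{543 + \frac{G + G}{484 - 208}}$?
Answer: $\frac{75719}{66590998969} \approx 1.1371 \cdot 10^{-6}$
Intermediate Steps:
$B{\left(G \right)} = \frac{1}{543 + \frac{G}{138}}$ ($B{\left(G \right)} = \frac{1}{543 + \frac{2 G}{276}} = \frac{1}{543 + 2 G \frac{1}{276}} = \frac{1}{543 + \frac{G}{138}}$)
$\frac{1}{B{\left(785 \right)} + 879449} = \frac{1}{\frac{138}{74934 + 785} + 879449} = \frac{1}{\frac{138}{75719} + 879449} = \frac{1}{\frac{66590998969}{75719}} = \frac{75719}{66590998969}$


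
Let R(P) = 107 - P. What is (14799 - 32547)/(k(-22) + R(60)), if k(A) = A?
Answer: -17748/25 ≈ -709.92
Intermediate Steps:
(14799 - 32547)/(k(-22) + R(60)) = (14799 - 32547)/(-22 + (107 - 1*60)) = -17748/(-22 + (107 - 60)) = -17748/(-22 + 47) = -17748/25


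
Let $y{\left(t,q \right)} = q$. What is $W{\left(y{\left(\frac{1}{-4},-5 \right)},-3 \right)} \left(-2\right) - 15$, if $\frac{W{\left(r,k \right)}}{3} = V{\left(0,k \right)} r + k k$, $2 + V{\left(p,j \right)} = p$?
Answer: $-129$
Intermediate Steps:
$V{\left(p,j \right)} = -2 + p$
$W{\left(r,k \right)} = - 6 r + 3 k^{2}$ ($W{\left(r,k \right)} = 3 \left(\left(-2 + 0\right) r + k k\right) = 3 \left(- 2 r + k^{2}\right) = 3 \left(k^{2} - 2 r\right) = - 6 r + 3 k^{2}$)
$W{\left(y{\left(\frac{1}{-4},-5 \right)},-3 \right)} \left(-2\right) - 15 = \left(\left(-6\right) \left(-5\right) + 3 \left(-3\right)^{2}\right) \left(-2\right) - 15 = \left(30 + 3 \cdot 9\right) \left(-2\right) - 15 = \left(30 + 27\right) \left(-2\right) - 15 = 57 \left(-2\right) - 15 = -114 - 15 = -129$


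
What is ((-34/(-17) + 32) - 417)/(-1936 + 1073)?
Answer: 383/863 ≈ 0.44380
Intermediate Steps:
((-34/(-17) + 32) - 417)/(-1936 + 1073) = ((-1/17*(-34) + 32) - 417)/(-863) = ((2 + 32) - 417)*(-1/863) = (34 - 417)*(-1/863) = -383*(-1/863) = 383/863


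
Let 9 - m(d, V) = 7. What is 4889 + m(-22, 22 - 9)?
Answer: 4891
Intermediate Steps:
m(d, V) = 2 (m(d, V) = 9 - 1*7 = 9 - 7 = 2)
4889 + m(-22, 22 - 9) = 4889 + 2 = 4891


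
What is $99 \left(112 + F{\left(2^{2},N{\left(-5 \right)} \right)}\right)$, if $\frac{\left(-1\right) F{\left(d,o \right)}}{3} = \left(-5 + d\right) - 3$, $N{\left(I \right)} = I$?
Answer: $12276$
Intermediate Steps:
$F{\left(d,o \right)} = 24 - 3 d$ ($F{\left(d,o \right)} = - 3 \left(\left(-5 + d\right) - 3\right) = - 3 \left(-8 + d\right) = 24 - 3 d$)
$99 \left(112 + F{\left(2^{2},N{\left(-5 \right)} \right)}\right) = 99 \left(112 + \left(24 - 3 \cdot 2^{2}\right)\right) = 99 \left(112 + \left(24 - 12\right)\right) = 99 \left(112 + 12\right) = 99 \cdot 124 = 12276$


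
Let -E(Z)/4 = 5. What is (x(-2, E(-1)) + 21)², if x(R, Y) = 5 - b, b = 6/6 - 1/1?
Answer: 676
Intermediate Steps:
b = 0 (b = 6*(⅙) - 1*1 = 1 - 1 = 0)
E(Z) = -20 (E(Z) = -4*5 = -20)
x(R, Y) = 5 (x(R, Y) = 5 - 1*0 = 5 + 0 = 5)
(x(-2, E(-1)) + 21)² = (5 + 21)² = 26² = 676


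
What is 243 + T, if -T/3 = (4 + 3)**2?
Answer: 96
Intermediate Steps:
T = -147 (T = -3*(4 + 3)**2 = -3*7**2 = -3*49 = -147)
243 + T = 243 - 147 = 96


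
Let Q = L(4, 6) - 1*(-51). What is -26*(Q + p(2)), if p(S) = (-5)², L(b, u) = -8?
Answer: -1768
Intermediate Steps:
p(S) = 25
Q = 43 (Q = -8 - 1*(-51) = -8 + 51 = 43)
-26*(Q + p(2)) = -26*(43 + 25) = -26*68 = -1768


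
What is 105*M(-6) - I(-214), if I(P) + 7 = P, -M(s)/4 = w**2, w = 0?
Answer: 221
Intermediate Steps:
M(s) = 0 (M(s) = -4*0**2 = -4*0 = 0)
I(P) = -7 + P
105*M(-6) - I(-214) = 105*0 - (-7 - 214) = 0 - 1*(-221) = 0 + 221 = 221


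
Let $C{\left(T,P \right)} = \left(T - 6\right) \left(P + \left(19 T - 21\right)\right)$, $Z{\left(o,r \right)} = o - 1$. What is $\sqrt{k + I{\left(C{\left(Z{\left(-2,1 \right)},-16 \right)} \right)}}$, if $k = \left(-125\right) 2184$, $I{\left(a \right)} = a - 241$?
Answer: $i \sqrt{272395} \approx 521.92 i$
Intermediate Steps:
$Z{\left(o,r \right)} = -1 + o$
$C{\left(T,P \right)} = \left(-6 + T\right) \left(-21 + P + 19 T\right)$ ($C{\left(T,P \right)} = \left(-6 + T\right) \left(P + \left(-21 + 19 T\right)\right) = \left(-6 + T\right) \left(-21 + P + 19 T\right)$)
$I{\left(a \right)} = -241 + a$
$k = -273000$
$\sqrt{k + I{\left(C{\left(Z{\left(-2,1 \right)},-16 \right)} \right)}} = \sqrt{-273000 - \left(19 - 19 \left(-1 - 2\right)^{2} + 151 \left(-1 - 2\right)\right)} = \sqrt{-273000 + \left(-241 + \left(126 - -405 + 96 + 19 \left(-3\right)^{2} - -48\right)\right)} = \sqrt{-273000 + \left(-241 + \left(126 + 405 + 96 + 19 \cdot 9 + 48\right)\right)} = \sqrt{-273000 + \left(-241 + \left(126 + 405 + 96 + 171 + 48\right)\right)} = \sqrt{-273000 + \left(-241 + 846\right)} = \sqrt{-273000 + 605} = \sqrt{-272395} = i \sqrt{272395}$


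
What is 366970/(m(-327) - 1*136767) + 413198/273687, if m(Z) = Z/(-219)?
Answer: -1603214483917/1366229356467 ≈ -1.1735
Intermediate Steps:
m(Z) = -Z/219 (m(Z) = Z*(-1/219) = -Z/219)
366970/(m(-327) - 1*136767) + 413198/273687 = 366970/(-1/219*(-327) - 1*136767) + 413198/273687 = 366970/(109/73 - 136767) + 413198*(1/273687) = 366970/(-9983882/73) + 413198/273687 = 366970*(-73/9983882) + 413198/273687 = -13394405/4991941 + 413198/273687 = -1603214483917/1366229356467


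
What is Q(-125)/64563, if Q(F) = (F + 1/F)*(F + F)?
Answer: 31252/64563 ≈ 0.48405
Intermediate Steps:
Q(F) = 2*F*(F + 1/F) (Q(F) = (F + 1/F)*(2*F) = 2*F*(F + 1/F))
Q(-125)/64563 = (2 + 2*(-125)²)/64563 = (2 + 2*15625)*(1/64563) = (2 + 31250)*(1/64563) = 31252*(1/64563) = 31252/64563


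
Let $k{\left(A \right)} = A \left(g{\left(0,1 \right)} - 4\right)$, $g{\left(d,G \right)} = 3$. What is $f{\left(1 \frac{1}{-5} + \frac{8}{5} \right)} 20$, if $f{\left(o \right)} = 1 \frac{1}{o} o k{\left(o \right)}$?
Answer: $-28$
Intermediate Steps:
$k{\left(A \right)} = - A$ ($k{\left(A \right)} = A \left(3 - 4\right) = A \left(-1\right) = - A$)
$f{\left(o \right)} = - o$ ($f{\left(o \right)} = 1 \frac{1}{o} o \left(- o\right) = \frac{o}{o} \left(- o\right) = 1 \left(- o\right) = - o$)
$f{\left(1 \frac{1}{-5} + \frac{8}{5} \right)} 20 = - (1 \frac{1}{-5} + \frac{8}{5}) 20 = - (1 \left(- \frac{1}{5}\right) + 8 \cdot \frac{1}{5}) 20 = - (- \frac{1}{5} + \frac{8}{5}) 20 = \left(-1\right) \frac{7}{5} \cdot 20 = \left(- \frac{7}{5}\right) 20 = -28$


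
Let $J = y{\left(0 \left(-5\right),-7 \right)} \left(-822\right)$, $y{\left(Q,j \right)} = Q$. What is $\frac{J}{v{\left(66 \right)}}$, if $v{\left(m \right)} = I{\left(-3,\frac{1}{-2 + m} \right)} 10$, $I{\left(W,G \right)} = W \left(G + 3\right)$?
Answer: $0$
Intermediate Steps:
$I{\left(W,G \right)} = W \left(3 + G\right)$
$v{\left(m \right)} = -90 - \frac{30}{-2 + m}$ ($v{\left(m \right)} = - 3 \left(3 + \frac{1}{-2 + m}\right) 10 = \left(-9 - \frac{3}{-2 + m}\right) 10 = -90 - \frac{30}{-2 + m}$)
$J = 0$ ($J = 0 \left(-5\right) \left(-822\right) = 0 \left(-822\right) = 0$)
$\frac{J}{v{\left(66 \right)}} = \frac{0}{30 \frac{1}{-2 + 66} \left(5 - 198\right)} = \frac{0}{30 \cdot \frac{1}{64} \left(5 - 198\right)} = \frac{0}{30 \cdot \frac{1}{64} \left(-193\right)} = \frac{0}{- \frac{2895}{32}} = 0 \left(- \frac{32}{2895}\right) = 0$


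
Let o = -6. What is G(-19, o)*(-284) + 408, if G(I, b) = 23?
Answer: -6124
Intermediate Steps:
G(-19, o)*(-284) + 408 = 23*(-284) + 408 = -6532 + 408 = -6124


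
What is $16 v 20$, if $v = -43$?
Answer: $-13760$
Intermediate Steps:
$16 v 20 = 16 \left(-43\right) 20 = \left(-688\right) 20 = -13760$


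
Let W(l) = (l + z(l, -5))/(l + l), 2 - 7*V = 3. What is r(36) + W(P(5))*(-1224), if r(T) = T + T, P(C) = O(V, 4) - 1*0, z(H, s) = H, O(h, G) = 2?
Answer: -1152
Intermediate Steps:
V = -1/7 (V = 2/7 - 1/7*3 = 2/7 - 3/7 = -1/7 ≈ -0.14286)
P(C) = 2 (P(C) = 2 - 1*0 = 2 + 0 = 2)
W(l) = 1 (W(l) = (l + l)/(l + l) = (2*l)/((2*l)) = (2*l)*(1/(2*l)) = 1)
r(T) = 2*T
r(36) + W(P(5))*(-1224) = 2*36 + 1*(-1224) = 72 - 1224 = -1152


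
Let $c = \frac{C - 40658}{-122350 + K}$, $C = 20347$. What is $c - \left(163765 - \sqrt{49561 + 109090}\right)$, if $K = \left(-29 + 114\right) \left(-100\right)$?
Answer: $- \frac{21428629939}{130850} + \sqrt{158651} \approx -1.6337 \cdot 10^{5}$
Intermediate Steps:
$K = -8500$ ($K = 85 \left(-100\right) = -8500$)
$c = \frac{20311}{130850}$ ($c = \frac{20347 - 40658}{-122350 - 8500} = - \frac{20311}{-130850} = \left(-20311\right) \left(- \frac{1}{130850}\right) = \frac{20311}{130850} \approx 0.15522$)
$c - \left(163765 - \sqrt{49561 + 109090}\right) = \frac{20311}{130850} - \left(163765 - \sqrt{49561 + 109090}\right) = \frac{20311}{130850} - \left(163765 - \sqrt{158651}\right) = - \frac{21428629939}{130850} + \sqrt{158651}$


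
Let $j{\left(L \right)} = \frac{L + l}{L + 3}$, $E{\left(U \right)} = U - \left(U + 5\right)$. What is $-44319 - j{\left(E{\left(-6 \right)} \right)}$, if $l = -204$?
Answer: $- \frac{88847}{2} \approx -44424.0$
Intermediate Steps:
$E{\left(U \right)} = -5$ ($E{\left(U \right)} = U - \left(5 + U\right) = -5$)
$j{\left(L \right)} = \frac{-204 + L}{3 + L}$ ($j{\left(L \right)} = \frac{L - 204}{L + 3} = \frac{-204 + L}{3 + L}$)
$-44319 - j{\left(E{\left(-6 \right)} \right)} = -44319 - \frac{-204 - 5}{3 - 5} = -44319 - \frac{1}{-2} \left(-209\right) = -44319 - \left(- \frac{1}{2}\right) \left(-209\right) = -44319 - \frac{209}{2} = - \frac{88847}{2}$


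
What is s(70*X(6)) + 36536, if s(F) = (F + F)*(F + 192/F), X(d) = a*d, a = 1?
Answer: 389720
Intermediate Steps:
X(d) = d (X(d) = 1*d = d)
s(F) = 2*F*(F + 192/F) (s(F) = (2*F)*(F + 192/F) = 2*F*(F + 192/F))
s(70*X(6)) + 36536 = (384 + 2*(70*6)**2) + 36536 = (384 + 2*420**2) + 36536 = (384 + 2*176400) + 36536 = (384 + 352800) + 36536 = 353184 + 36536 = 389720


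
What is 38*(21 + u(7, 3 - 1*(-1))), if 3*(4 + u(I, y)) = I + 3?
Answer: 2318/3 ≈ 772.67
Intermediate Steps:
u(I, y) = -3 + I/3 (u(I, y) = -4 + (I + 3)/3 = -4 + (3 + I)/3 = -4 + (1 + I/3) = -3 + I/3)
38*(21 + u(7, 3 - 1*(-1))) = 38*(21 + (-3 + (⅓)*7)) = 38*(21 + (-3 + 7/3)) = 38*(21 - ⅔) = 38*(61/3) = 2318/3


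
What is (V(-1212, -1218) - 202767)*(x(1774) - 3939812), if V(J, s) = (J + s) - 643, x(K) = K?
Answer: 810605741920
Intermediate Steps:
V(J, s) = -643 + J + s
(V(-1212, -1218) - 202767)*(x(1774) - 3939812) = ((-643 - 1212 - 1218) - 202767)*(1774 - 3939812) = (-3073 - 202767)*(-3938038) = -205840*(-3938038) = 810605741920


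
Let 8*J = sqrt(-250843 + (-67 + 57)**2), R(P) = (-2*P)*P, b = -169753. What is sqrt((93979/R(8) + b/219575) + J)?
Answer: sqrt(-362863800949894 + 61712871200*I*sqrt(250743))/702640 ≈ 1.1534 + 27.135*I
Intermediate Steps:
R(P) = -2*P**2
J = I*sqrt(250743)/8 (J = sqrt(-250843 + (-67 + 57)**2)/8 = sqrt(-250843 + (-10)**2)/8 = sqrt(-250843 + 100)/8 = sqrt(-250743)/8 = (I*sqrt(250743))/8 = I*sqrt(250743)/8 ≈ 62.593*I)
sqrt((93979/R(8) + b/219575) + J) = sqrt((93979/((-2*8**2)) - 169753/219575) + I*sqrt(250743)/8) = sqrt((93979/((-2*64)) - 169753*1/219575) + I*sqrt(250743)/8) = sqrt((93979/(-128) - 169753/219575) + I*sqrt(250743)/8) = sqrt((93979*(-1/128) - 169753/219575) + I*sqrt(250743)/8) = sqrt((-93979/128 - 169753/219575) + I*sqrt(250743)/8) = sqrt(-20657167309/28105600 + I*sqrt(250743)/8)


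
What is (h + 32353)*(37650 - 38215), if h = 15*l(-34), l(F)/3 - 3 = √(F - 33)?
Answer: -18355720 - 25425*I*√67 ≈ -1.8356e+7 - 2.0811e+5*I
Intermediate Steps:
l(F) = 9 + 3*√(-33 + F) (l(F) = 9 + 3*√(F - 33) = 9 + 3*√(-33 + F))
h = 135 + 45*I*√67 (h = 15*(9 + 3*√(-33 - 34)) = 15*(9 + 3*√(-67)) = 15*(9 + 3*(I*√67)) = 15*(9 + 3*I*√67) = 135 + 45*I*√67 ≈ 135.0 + 368.34*I)
(h + 32353)*(37650 - 38215) = ((135 + 45*I*√67) + 32353)*(37650 - 38215) = (32488 + 45*I*√67)*(-565) = -18355720 - 25425*I*√67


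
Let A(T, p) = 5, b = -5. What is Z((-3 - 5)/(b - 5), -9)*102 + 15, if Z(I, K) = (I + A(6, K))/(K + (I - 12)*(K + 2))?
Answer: 8163/347 ≈ 23.525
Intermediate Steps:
Z(I, K) = (5 + I)/(K + (-12 + I)*(2 + K)) (Z(I, K) = (I + 5)/(K + (I - 12)*(K + 2)) = (5 + I)/(K + (-12 + I)*(2 + K)))
Z((-3 - 5)/(b - 5), -9)*102 + 15 = ((5 + (-3 - 5)/(-5 - 5))/(-24 - 11*(-9) + 2*((-3 - 5)/(-5 - 5)) + ((-3 - 5)/(-5 - 5))*(-9)))*102 + 15 = ((5 - 8/(-10))/(-24 + 99 + 2*(-8/(-10)) - 8/(-10)*(-9)))*102 + 15 = ((5 - 8*(-1/10))/(-24 + 99 + 2*(-8*(-1/10)) - 8*(-1/10)*(-9)))*102 + 15 = ((5 + 4/5)/(-24 + 99 + 2*(4/5) + (4/5)*(-9)))*102 + 15 = ((29/5)/(-24 + 99 + 8/5 - 36/5))*102 + 15 = ((29/5)/(347/5))*102 + 15 = ((5/347)*(29/5))*102 + 15 = (29/347)*102 + 15 = 2958/347 + 15 = 8163/347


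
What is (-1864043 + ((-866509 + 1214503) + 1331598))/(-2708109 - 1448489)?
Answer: 184451/4156598 ≈ 0.044375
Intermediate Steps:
(-1864043 + ((-866509 + 1214503) + 1331598))/(-2708109 - 1448489) = (-1864043 + (347994 + 1331598))/(-4156598) = (-1864043 + 1679592)*(-1/4156598) = -184451*(-1/4156598) = 184451/4156598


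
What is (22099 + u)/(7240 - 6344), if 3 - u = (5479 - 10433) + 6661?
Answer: 20395/896 ≈ 22.762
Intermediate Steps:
u = -1704 (u = 3 - ((5479 - 10433) + 6661) = 3 - (-4954 + 6661) = 3 - 1*1707 = 3 - 1707 = -1704)
(22099 + u)/(7240 - 6344) = (22099 - 1704)/(7240 - 6344) = 20395/896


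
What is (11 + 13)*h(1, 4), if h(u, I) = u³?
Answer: 24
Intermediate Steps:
(11 + 13)*h(1, 4) = (11 + 13)*1³ = 24*1 = 24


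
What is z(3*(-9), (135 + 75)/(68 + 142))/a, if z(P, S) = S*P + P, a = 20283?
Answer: -18/6761 ≈ -0.0026623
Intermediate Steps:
z(P, S) = P + P*S (z(P, S) = P*S + P = P + P*S)
z(3*(-9), (135 + 75)/(68 + 142))/a = ((3*(-9))*(1 + (135 + 75)/(68 + 142)))/20283 = -27*(1 + 210/210)*(1/20283) = -27*(1 + 210*(1/210))*(1/20283) = -27*(1 + 1)*(1/20283) = -27*2*(1/20283) = -54*1/20283 = -18/6761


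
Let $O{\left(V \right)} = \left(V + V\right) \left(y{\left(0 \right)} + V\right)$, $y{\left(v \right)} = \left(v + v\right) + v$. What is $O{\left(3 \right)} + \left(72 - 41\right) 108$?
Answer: $3366$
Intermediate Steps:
$y{\left(v \right)} = 3 v$ ($y{\left(v \right)} = 2 v + v = 3 v$)
$O{\left(V \right)} = 2 V^{2}$ ($O{\left(V \right)} = \left(V + V\right) \left(3 \cdot 0 + V\right) = 2 V \left(0 + V\right) = 2 V V = 2 V^{2}$)
$O{\left(3 \right)} + \left(72 - 41\right) 108 = 2 \cdot 3^{2} + \left(72 - 41\right) 108 = 2 \cdot 9 + \left(72 - 41\right) 108 = 18 + 31 \cdot 108 = 18 + 3348 = 3366$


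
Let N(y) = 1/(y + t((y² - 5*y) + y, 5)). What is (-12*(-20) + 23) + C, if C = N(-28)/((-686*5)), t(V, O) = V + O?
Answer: 787524569/2994390 ≈ 263.00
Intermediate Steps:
t(V, O) = O + V
N(y) = 1/(5 + y² - 3*y) (N(y) = 1/(y + (5 + ((y² - 5*y) + y))) = 1/(y + (5 + (y² - 4*y))) = 1/(y + (5 + y² - 4*y)) = 1/(5 + y² - 3*y))
C = -1/2994390 (C = 1/((5 - 28 - 28*(-4 - 28))*((-686*5))) = 1/(5 - 28 - 28*(-32)*(-3430)) = -1/3430/(5 - 28 + 896) = -1/3430/873 = (1/873)*(-1/3430) = -1/2994390 ≈ -3.3396e-7)
(-12*(-20) + 23) + C = (-12*(-20) + 23) - 1/2994390 = (240 + 23) - 1/2994390 = 263 - 1/2994390 = 787524569/2994390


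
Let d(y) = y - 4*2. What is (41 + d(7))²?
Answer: 1600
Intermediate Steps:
d(y) = -8 + y (d(y) = y - 8 = -8 + y)
(41 + d(7))² = (41 + (-8 + 7))² = (41 - 1)² = 40² = 1600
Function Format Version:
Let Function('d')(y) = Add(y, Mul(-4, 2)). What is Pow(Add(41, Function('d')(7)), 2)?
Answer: 1600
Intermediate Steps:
Function('d')(y) = Add(-8, y) (Function('d')(y) = Add(y, -8) = Add(-8, y))
Pow(Add(41, Function('d')(7)), 2) = Pow(Add(41, Add(-8, 7)), 2) = Pow(Add(41, -1), 2) = Pow(40, 2) = 1600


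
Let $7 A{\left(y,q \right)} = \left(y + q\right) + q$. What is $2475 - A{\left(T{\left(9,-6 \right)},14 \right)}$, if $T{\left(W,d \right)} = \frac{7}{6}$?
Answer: $\frac{14825}{6} \approx 2470.8$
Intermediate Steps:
$T{\left(W,d \right)} = \frac{7}{6}$ ($T{\left(W,d \right)} = 7 \cdot \frac{1}{6} = \frac{7}{6}$)
$A{\left(y,q \right)} = \frac{y}{7} + \frac{2 q}{7}$ ($A{\left(y,q \right)} = \frac{\left(y + q\right) + q}{7} = \frac{\left(q + y\right) + q}{7} = \frac{y + 2 q}{7} = \frac{y}{7} + \frac{2 q}{7}$)
$2475 - A{\left(T{\left(9,-6 \right)},14 \right)} = 2475 - \left(\frac{1}{7} \cdot \frac{7}{6} + \frac{2}{7} \cdot 14\right) = 2475 - \left(\frac{1}{6} + 4\right) = 2475 - \frac{25}{6} = \frac{14825}{6}$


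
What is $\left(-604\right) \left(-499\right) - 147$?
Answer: $301249$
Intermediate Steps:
$\left(-604\right) \left(-499\right) - 147 = 301396 - 147 = 301249$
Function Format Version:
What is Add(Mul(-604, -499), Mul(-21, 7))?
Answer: 301249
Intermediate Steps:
Add(Mul(-604, -499), Mul(-21, 7)) = Add(301396, -147) = 301249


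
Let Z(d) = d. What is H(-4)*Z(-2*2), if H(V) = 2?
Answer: -8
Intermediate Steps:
H(-4)*Z(-2*2) = 2*(-2*2) = 2*(-4) = -8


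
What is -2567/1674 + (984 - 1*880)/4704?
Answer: -247939/164052 ≈ -1.5113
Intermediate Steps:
-2567/1674 + (984 - 1*880)/4704 = -2567*1/1674 + (984 - 880)*(1/4704) = -2567/1674 + 104*(1/4704) = -2567/1674 + 13/588 = -247939/164052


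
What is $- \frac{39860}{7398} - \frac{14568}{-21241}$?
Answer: $- \frac{369446098}{78570459} \approx -4.7021$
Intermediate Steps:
$- \frac{39860}{7398} - \frac{14568}{-21241} = \left(-39860\right) \frac{1}{7398} - - \frac{14568}{21241} = - \frac{19930}{3699} + \frac{14568}{21241} = - \frac{369446098}{78570459}$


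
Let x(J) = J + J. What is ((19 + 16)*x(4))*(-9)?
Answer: -2520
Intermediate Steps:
x(J) = 2*J
((19 + 16)*x(4))*(-9) = ((19 + 16)*(2*4))*(-9) = (35*8)*(-9) = 280*(-9) = -2520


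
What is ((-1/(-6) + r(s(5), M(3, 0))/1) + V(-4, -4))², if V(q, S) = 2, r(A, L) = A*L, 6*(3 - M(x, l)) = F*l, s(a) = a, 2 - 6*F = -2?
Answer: 10609/36 ≈ 294.69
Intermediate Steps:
F = ⅔ (F = ⅓ - ⅙*(-2) = ⅓ + ⅓ = ⅔ ≈ 0.66667)
M(x, l) = 3 - l/9
((-1/(-6) + r(s(5), M(3, 0))/1) + V(-4, -4))² = ((-1/(-6) + (5*(3 - ⅑*0))/1) + 2)² = ((-1*(-⅙) + (5*(3 + 0))*1) + 2)² = ((⅙ + (5*3)*1) + 2)² = ((⅙ + 15*1) + 2)² = ((⅙ + 15) + 2)² = (91/6 + 2)² = (103/6)² = 10609/36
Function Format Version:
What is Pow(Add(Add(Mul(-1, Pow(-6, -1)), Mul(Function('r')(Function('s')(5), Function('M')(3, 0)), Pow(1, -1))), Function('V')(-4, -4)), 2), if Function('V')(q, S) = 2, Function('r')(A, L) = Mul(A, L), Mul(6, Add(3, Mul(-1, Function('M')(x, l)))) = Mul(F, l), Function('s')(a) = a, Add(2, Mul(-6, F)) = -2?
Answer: Rational(10609, 36) ≈ 294.69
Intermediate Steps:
F = Rational(2, 3) (F = Add(Rational(1, 3), Mul(Rational(-1, 6), -2)) = Add(Rational(1, 3), Rational(1, 3)) = Rational(2, 3) ≈ 0.66667)
Function('M')(x, l) = Add(3, Mul(Rational(-1, 9), l)) (Function('M')(x, l) = Add(3, Mul(Rational(-1, 6), Mul(Rational(2, 3), l))) = Add(3, Mul(Rational(-1, 9), l)))
Pow(Add(Add(Mul(-1, Pow(-6, -1)), Mul(Function('r')(Function('s')(5), Function('M')(3, 0)), Pow(1, -1))), Function('V')(-4, -4)), 2) = Pow(Add(Add(Mul(-1, Pow(-6, -1)), Mul(Mul(5, Add(3, Mul(Rational(-1, 9), 0))), Pow(1, -1))), 2), 2) = Pow(Add(Add(Mul(-1, Rational(-1, 6)), Mul(Mul(5, Add(3, 0)), 1)), 2), 2) = Pow(Add(Add(Rational(1, 6), Mul(Mul(5, 3), 1)), 2), 2) = Pow(Add(Add(Rational(1, 6), Mul(15, 1)), 2), 2) = Pow(Add(Add(Rational(1, 6), 15), 2), 2) = Pow(Add(Rational(91, 6), 2), 2) = Pow(Rational(103, 6), 2) = Rational(10609, 36)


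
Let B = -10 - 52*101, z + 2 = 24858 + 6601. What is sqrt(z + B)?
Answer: 13*sqrt(155) ≈ 161.85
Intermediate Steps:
z = 31457 (z = -2 + (24858 + 6601) = -2 + 31459 = 31457)
B = -5262 (B = -10 - 5252 = -5262)
sqrt(z + B) = sqrt(31457 - 5262) = sqrt(26195) = 13*sqrt(155)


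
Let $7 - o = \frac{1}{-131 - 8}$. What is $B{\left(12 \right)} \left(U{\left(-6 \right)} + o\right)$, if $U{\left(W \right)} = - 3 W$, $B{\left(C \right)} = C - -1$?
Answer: $\frac{45188}{139} \approx 325.09$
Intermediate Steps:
$B{\left(C \right)} = 1 + C$ ($B{\left(C \right)} = C + 1 = 1 + C$)
$o = \frac{974}{139}$ ($o = 7 - \frac{1}{-131 - 8} = 7 - \frac{1}{-139} = 7 - - \frac{1}{139} = 7 + \frac{1}{139} = \frac{974}{139} \approx 7.0072$)
$B{\left(12 \right)} \left(U{\left(-6 \right)} + o\right) = \left(1 + 12\right) \left(\left(-3\right) \left(-6\right) + \frac{974}{139}\right) = 13 \left(18 + \frac{974}{139}\right) = 13 \cdot \frac{3476}{139} = \frac{45188}{139}$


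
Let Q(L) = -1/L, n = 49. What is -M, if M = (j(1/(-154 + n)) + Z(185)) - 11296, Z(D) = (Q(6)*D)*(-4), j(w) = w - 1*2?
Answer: 1173341/105 ≈ 11175.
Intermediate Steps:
j(w) = -2 + w (j(w) = w - 2 = -2 + w)
Z(D) = 2*D/3 (Z(D) = ((-1/6)*D)*(-4) = ((-1*1/6)*D)*(-4) = -D/6*(-4) = 2*D/3)
M = -1173341/105 (M = ((-2 + 1/(-154 + 49)) + (2/3)*185) - 11296 = ((-2 + 1/(-105)) + 370/3) - 11296 = ((-2 - 1/105) + 370/3) - 11296 = (-211/105 + 370/3) - 11296 = 12739/105 - 11296 = -1173341/105 ≈ -11175.)
-M = -1*(-1173341/105) = 1173341/105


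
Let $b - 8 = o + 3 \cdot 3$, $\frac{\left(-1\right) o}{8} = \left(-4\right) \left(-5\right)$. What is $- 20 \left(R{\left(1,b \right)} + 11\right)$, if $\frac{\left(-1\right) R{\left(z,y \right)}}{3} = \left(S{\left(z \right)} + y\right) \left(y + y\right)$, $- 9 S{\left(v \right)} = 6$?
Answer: $2465100$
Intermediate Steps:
$S{\left(v \right)} = - \frac{2}{3}$ ($S{\left(v \right)} = \left(- \frac{1}{9}\right) 6 = - \frac{2}{3}$)
$o = -160$ ($o = - 8 \left(\left(-4\right) \left(-5\right)\right) = \left(-8\right) 20 = -160$)
$b = -143$ ($b = 8 + \left(-160 + 3 \cdot 3\right) = 8 + \left(-160 + 9\right) = 8 - 151 = -143$)
$R{\left(z,y \right)} = - 6 y \left(- \frac{2}{3} + y\right)$ ($R{\left(z,y \right)} = - 3 \left(- \frac{2}{3} + y\right) \left(y + y\right) = - 3 \left(- \frac{2}{3} + y\right) 2 y = - 3 \cdot 2 y \left(- \frac{2}{3} + y\right) = - 6 y \left(- \frac{2}{3} + y\right)$)
$- 20 \left(R{\left(1,b \right)} + 11\right) = - 20 \left(2 \left(-143\right) \left(2 - -429\right) + 11\right) = - 20 \left(2 \left(-143\right) \left(2 + 429\right) + 11\right) = - 20 \left(2 \left(-143\right) 431 + 11\right) = - 20 \left(-123266 + 11\right) = \left(-20\right) \left(-123255\right) = 2465100$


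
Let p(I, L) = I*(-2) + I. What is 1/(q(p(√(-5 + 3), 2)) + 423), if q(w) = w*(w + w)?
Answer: 1/419 ≈ 0.0023866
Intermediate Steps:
p(I, L) = -I (p(I, L) = -2*I + I = -I)
q(w) = 2*w² (q(w) = w*(2*w) = 2*w²)
1/(q(p(√(-5 + 3), 2)) + 423) = 1/(2*(-√(-5 + 3))² + 423) = 1/(2*(-√(-2))² + 423) = 1/(2*(-I*√2)² + 423) = 1/(2*(-2) + 423) = 1/(-4 + 423) = 1/419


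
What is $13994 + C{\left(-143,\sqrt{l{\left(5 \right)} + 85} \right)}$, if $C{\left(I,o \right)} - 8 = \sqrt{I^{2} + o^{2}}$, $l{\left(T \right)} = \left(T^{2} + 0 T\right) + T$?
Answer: $14002 + 2 \sqrt{5141} \approx 14145.0$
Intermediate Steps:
$l{\left(T \right)} = T + T^{2}$ ($l{\left(T \right)} = \left(T^{2} + 0\right) + T = T^{2} + T = T + T^{2}$)
$C{\left(I,o \right)} = 8 + \sqrt{I^{2} + o^{2}}$
$13994 + C{\left(-143,\sqrt{l{\left(5 \right)} + 85} \right)} = 13994 + \left(8 + \sqrt{\left(-143\right)^{2} + \left(\sqrt{5 \left(1 + 5\right) + 85}\right)^{2}}\right) = 13994 + \left(8 + \sqrt{20449 + \left(\sqrt{5 \cdot 6 + 85}\right)^{2}}\right) = 13994 + \left(8 + \sqrt{20449 + \left(\sqrt{30 + 85}\right)^{2}}\right) = 13994 + \left(8 + \sqrt{20449 + \left(\sqrt{115}\right)^{2}}\right) = 13994 + \left(8 + \sqrt{20449 + 115}\right) = 13994 + \left(8 + \sqrt{20564}\right) = 13994 + \left(8 + 2 \sqrt{5141}\right) = 14002 + 2 \sqrt{5141}$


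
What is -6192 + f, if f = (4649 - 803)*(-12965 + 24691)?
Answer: 45092004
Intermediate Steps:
f = 45098196 (f = 3846*11726 = 45098196)
-6192 + f = -6192 + 45098196 = 45092004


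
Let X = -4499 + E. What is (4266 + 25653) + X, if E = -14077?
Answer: 11343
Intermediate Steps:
X = -18576 (X = -4499 - 14077 = -18576)
(4266 + 25653) + X = (4266 + 25653) - 18576 = 29919 - 18576 = 11343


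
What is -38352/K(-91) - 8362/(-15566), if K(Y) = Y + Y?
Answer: 149627279/708253 ≈ 211.26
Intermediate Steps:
K(Y) = 2*Y
-38352/K(-91) - 8362/(-15566) = -38352/(2*(-91)) - 8362/(-15566) = -38352/(-182) - 8362*(-1/15566) = -38352*(-1/182) + 4181/7783 = 19176/91 + 4181/7783 = 149627279/708253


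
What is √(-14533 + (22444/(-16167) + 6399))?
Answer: 11*I*√17573237994/16167 ≈ 90.196*I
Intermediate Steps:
√(-14533 + (22444/(-16167) + 6399)) = √(-14533 + (22444*(-1/16167) + 6399)) = √(-14533 + (-22444/16167 + 6399)) = √(-14533 + 103430189/16167) = √(-131524822/16167) = 11*I*√17573237994/16167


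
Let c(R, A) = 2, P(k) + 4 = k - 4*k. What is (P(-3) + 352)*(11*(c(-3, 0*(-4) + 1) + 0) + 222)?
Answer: 87108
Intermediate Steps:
P(k) = -4 - 3*k (P(k) = -4 + (k - 4*k) = -4 - 3*k)
(P(-3) + 352)*(11*(c(-3, 0*(-4) + 1) + 0) + 222) = ((-4 - 3*(-3)) + 352)*(11*(2 + 0) + 222) = ((-4 + 9) + 352)*(11*2 + 222) = (5 + 352)*(22 + 222) = 357*244 = 87108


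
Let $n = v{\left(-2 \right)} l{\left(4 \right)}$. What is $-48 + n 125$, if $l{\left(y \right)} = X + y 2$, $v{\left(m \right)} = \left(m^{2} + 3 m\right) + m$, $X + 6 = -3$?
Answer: $452$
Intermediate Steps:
$X = -9$ ($X = -6 - 3 = -9$)
$v{\left(m \right)} = m^{2} + 4 m$
$l{\left(y \right)} = -9 + 2 y$ ($l{\left(y \right)} = -9 + y 2 = -9 + 2 y$)
$n = 4$ ($n = - 2 \left(4 - 2\right) \left(-9 + 2 \cdot 4\right) = \left(-2\right) 2 \left(-9 + 8\right) = \left(-4\right) \left(-1\right) = 4$)
$-48 + n 125 = -48 + 4 \cdot 125 = -48 + 500 = 452$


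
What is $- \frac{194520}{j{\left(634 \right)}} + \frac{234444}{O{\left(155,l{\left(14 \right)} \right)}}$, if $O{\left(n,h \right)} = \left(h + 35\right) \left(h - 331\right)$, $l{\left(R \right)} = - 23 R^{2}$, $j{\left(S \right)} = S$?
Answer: $- \frac{100243023832}{326734119} \approx -306.8$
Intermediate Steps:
$O{\left(n,h \right)} = \left(-331 + h\right) \left(35 + h\right)$ ($O{\left(n,h \right)} = \left(35 + h\right) \left(-331 + h\right) = \left(-331 + h\right) \left(35 + h\right)$)
$- \frac{194520}{j{\left(634 \right)}} + \frac{234444}{O{\left(155,l{\left(14 \right)} \right)}} = - \frac{194520}{634} + \frac{234444}{-11585 + \left(- 23 \cdot 14^{2}\right)^{2} - 296 \left(- 23 \cdot 14^{2}\right)} = \left(-194520\right) \frac{1}{634} + \frac{234444}{-11585 + \left(\left(-23\right) 196\right)^{2} - 296 \left(\left(-23\right) 196\right)} = - \frac{97260}{317} + \frac{234444}{-11585 + \left(-4508\right)^{2} - -1334368} = - \frac{97260}{317} + \frac{234444}{-11585 + 20322064 + 1334368} = - \frac{97260}{317} + \frac{234444}{21644847} = - \frac{97260}{317} + 234444 \cdot \frac{1}{21644847} = - \frac{97260}{317} + \frac{11164}{1030707} = - \frac{100243023832}{326734119}$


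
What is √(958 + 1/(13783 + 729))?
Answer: √12609564779/3628 ≈ 30.952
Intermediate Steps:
√(958 + 1/(13783 + 729)) = √(958 + 1/14512) = √(13902497/14512) = √12609564779/3628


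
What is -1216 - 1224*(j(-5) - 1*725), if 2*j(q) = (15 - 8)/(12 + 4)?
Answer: 3543665/4 ≈ 8.8592e+5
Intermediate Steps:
j(q) = 7/32 (j(q) = ((15 - 8)/(12 + 4))/2 = (7/16)/2 = (7*(1/16))/2 = (½)*(7/16) = 7/32)
-1216 - 1224*(j(-5) - 1*725) = -1216 - 1224*(7/32 - 1*725) = -1216 - 1224*(7/32 - 725) = -1216 - 1224*(-23193/32) = -1216 + 3548529/4 = 3543665/4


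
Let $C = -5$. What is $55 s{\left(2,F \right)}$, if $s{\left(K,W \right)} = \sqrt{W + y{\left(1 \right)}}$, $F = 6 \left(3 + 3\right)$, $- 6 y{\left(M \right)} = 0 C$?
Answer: $330$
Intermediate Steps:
$y{\left(M \right)} = 0$ ($y{\left(M \right)} = - \frac{0 \left(-5\right)}{6} = \left(- \frac{1}{6}\right) 0 = 0$)
$F = 36$ ($F = 6 \cdot 6 = 36$)
$s{\left(K,W \right)} = \sqrt{W}$ ($s{\left(K,W \right)} = \sqrt{W + 0} = \sqrt{W}$)
$55 s{\left(2,F \right)} = 55 \sqrt{36} = 55 \cdot 6 = 330$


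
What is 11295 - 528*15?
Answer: 3375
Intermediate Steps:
11295 - 528*15 = 11295 - 7920 = 3375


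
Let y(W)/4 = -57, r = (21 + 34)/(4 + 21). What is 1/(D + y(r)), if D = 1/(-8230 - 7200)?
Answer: -15430/3518041 ≈ -0.0043860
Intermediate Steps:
r = 11/5 (r = 55/25 = 55*(1/25) = 11/5 ≈ 2.2000)
y(W) = -228 (y(W) = 4*(-57) = -228)
D = -1/15430 (D = 1/(-15430) = -1/15430 ≈ -6.4809e-5)
1/(D + y(r)) = 1/(-1/15430 - 228) = 1/(-3518041/15430) = -15430/3518041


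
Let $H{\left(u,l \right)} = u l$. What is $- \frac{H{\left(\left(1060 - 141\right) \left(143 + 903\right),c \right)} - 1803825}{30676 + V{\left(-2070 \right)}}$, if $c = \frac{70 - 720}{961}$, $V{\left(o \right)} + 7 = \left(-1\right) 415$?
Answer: $\frac{2358303925}{29074094} \approx 81.114$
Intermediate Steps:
$V{\left(o \right)} = -422$ ($V{\left(o \right)} = -7 - 415 = -422$)
$c = - \frac{650}{961}$ ($c = \left(70 - 720\right) \frac{1}{961} = \left(-650\right) \frac{1}{961} = - \frac{650}{961} \approx -0.67638$)
$H{\left(u,l \right)} = l u$
$- \frac{H{\left(\left(1060 - 141\right) \left(143 + 903\right),c \right)} - 1803825}{30676 + V{\left(-2070 \right)}} = - \frac{- \frac{650 \left(1060 - 141\right) \left(143 + 903\right)}{961} - 1803825}{30676 - 422} = - \frac{- \frac{650 \cdot 919 \cdot 1046}{961} - 1803825}{30254} = - \frac{\left(- \frac{650}{961}\right) 961274 - 1803825}{30254} = - \frac{- \frac{624828100}{961} - 1803825}{30254} = - \frac{-2358303925}{961 \cdot 30254} = \left(-1\right) \left(- \frac{2358303925}{29074094}\right) = \frac{2358303925}{29074094}$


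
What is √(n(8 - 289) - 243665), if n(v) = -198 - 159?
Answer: I*√244022 ≈ 493.99*I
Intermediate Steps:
n(v) = -357
√(n(8 - 289) - 243665) = √(-357 - 243665) = √(-244022) = I*√244022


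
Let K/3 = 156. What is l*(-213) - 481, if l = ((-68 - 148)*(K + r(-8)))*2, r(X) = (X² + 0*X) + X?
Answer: 48215903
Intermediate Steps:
K = 468 (K = 3*156 = 468)
r(X) = X + X² (r(X) = (X² + 0) + X = X² + X = X + X²)
l = -226368 (l = ((-68 - 148)*(468 - 8*(1 - 8)))*2 = -216*(468 - 8*(-7))*2 = -216*(468 + 56)*2 = -216*524*2 = -113184*2 = -226368)
l*(-213) - 481 = -226368*(-213) - 481 = 48216384 - 481 = 48215903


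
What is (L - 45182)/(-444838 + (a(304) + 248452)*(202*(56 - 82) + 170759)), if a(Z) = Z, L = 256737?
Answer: 211555/41170414454 ≈ 5.1385e-6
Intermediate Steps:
(L - 45182)/(-444838 + (a(304) + 248452)*(202*(56 - 82) + 170759)) = (256737 - 45182)/(-444838 + (304 + 248452)*(202*(56 - 82) + 170759)) = 211555/(-444838 + 248756*(202*(-26) + 170759)) = 211555/(-444838 + 248756*(-5252 + 170759)) = 211555/(-444838 + 248756*165507) = 211555/(-444838 + 41170859292) = 211555/41170414454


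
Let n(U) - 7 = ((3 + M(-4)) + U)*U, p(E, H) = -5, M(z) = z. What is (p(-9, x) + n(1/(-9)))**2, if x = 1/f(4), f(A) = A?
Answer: 29584/6561 ≈ 4.5091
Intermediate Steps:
x = 1/4 ≈ 0.25000
n(U) = 7 + U*(-1 + U) (n(U) = 7 + ((3 - 4) + U)*U = 7 + (-1 + U)*U = 7 + U*(-1 + U))
(p(-9, x) + n(1/(-9)))**2 = (-5 + (7 + (1/(-9))**2 - 1/(-9)))**2 = (-5 + (7 + (-1/9)**2 - 1*(-1/9)))**2 = (-5 + (7 + 1/81 + 1/9))**2 = (-5 + 577/81)**2 = (172/81)**2 = 29584/6561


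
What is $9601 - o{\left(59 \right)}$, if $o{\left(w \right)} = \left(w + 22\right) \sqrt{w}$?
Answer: $9601 - 81 \sqrt{59} \approx 8978.8$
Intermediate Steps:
$o{\left(w \right)} = \sqrt{w} \left(22 + w\right)$ ($o{\left(w \right)} = \left(22 + w\right) \sqrt{w} = \sqrt{w} \left(22 + w\right)$)
$9601 - o{\left(59 \right)} = 9601 - \sqrt{59} \left(22 + 59\right) = 9601 - \sqrt{59} \cdot 81 = 9601 - 81 \sqrt{59}$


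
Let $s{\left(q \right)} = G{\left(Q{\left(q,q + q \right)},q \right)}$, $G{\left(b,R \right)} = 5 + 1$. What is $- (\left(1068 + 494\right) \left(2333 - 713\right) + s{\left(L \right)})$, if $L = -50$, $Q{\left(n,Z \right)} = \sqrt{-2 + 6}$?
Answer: $-2530446$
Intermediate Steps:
$Q{\left(n,Z \right)} = 2$ ($Q{\left(n,Z \right)} = \sqrt{4} = 2$)
$G{\left(b,R \right)} = 6$
$s{\left(q \right)} = 6$
$- (\left(1068 + 494\right) \left(2333 - 713\right) + s{\left(L \right)}) = - (\left(1068 + 494\right) \left(2333 - 713\right) + 6) = - (1562 \cdot 1620 + 6) = - (2530440 + 6) = \left(-1\right) 2530446 = -2530446$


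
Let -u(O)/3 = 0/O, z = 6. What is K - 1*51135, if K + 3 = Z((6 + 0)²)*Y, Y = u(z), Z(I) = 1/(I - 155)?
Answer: -51138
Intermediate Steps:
Z(I) = 1/(-155 + I)
u(O) = 0 (u(O) = -0/O = -3*0 = 0)
Y = 0
K = -3 (K = -3 + 0/(-155 + (6 + 0)²) = -3 + 0/(-155 + 6²) = -3 + 0/(-155 + 36) = -3 + 0/(-119) = -3 - 1/119*0 = -3 + 0 = -3)
K - 1*51135 = -3 - 1*51135 = -3 - 51135 = -51138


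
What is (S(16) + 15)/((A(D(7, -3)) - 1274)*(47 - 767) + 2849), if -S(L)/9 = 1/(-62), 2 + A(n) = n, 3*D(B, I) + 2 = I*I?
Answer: 939/57033118 ≈ 1.6464e-5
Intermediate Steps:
D(B, I) = -2/3 + I**2/3 (D(B, I) = -2/3 + (I*I)/3 = -2/3 + I**2/3)
A(n) = -2 + n
S(L) = 9/62 (S(L) = -9/(-62) = -9*(-1/62) = 9/62)
(S(16) + 15)/((A(D(7, -3)) - 1274)*(47 - 767) + 2849) = (9/62 + 15)/(((-2 + (-2/3 + (1/3)*(-3)**2)) - 1274)*(47 - 767) + 2849) = 939/(62*(((-2 + (-2/3 + (1/3)*9)) - 1274)*(-720) + 2849)) = 939/(62*(((-2 + (-2/3 + 3)) - 1274)*(-720) + 2849)) = 939/(62*(((-2 + 7/3) - 1274)*(-720) + 2849)) = 939/(62*((1/3 - 1274)*(-720) + 2849)) = 939/(62*(-3821/3*(-720) + 2849)) = 939/(62*(917040 + 2849)) = (939/62)/919889 = (939/62)*(1/919889) = 939/57033118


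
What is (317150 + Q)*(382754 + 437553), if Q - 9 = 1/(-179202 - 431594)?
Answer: 158909419692368841/610796 ≈ 2.6017e+11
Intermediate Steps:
Q = 5497163/610796 (Q = 9 + 1/(-179202 - 431594) = 9 + 1/(-610796) = 9 - 1/610796 = 5497163/610796 ≈ 9.0000)
(317150 + Q)*(382754 + 437553) = (317150 + 5497163/610796)*(382754 + 437553) = (193719448563/610796)*820307 = 158909419692368841/610796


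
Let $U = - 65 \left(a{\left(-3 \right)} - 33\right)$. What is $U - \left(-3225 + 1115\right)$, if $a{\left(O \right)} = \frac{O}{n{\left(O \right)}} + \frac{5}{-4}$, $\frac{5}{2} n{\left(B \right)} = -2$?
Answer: $\frac{8185}{2} \approx 4092.5$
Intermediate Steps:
$n{\left(B \right)} = - \frac{4}{5}$ ($n{\left(B \right)} = \frac{2}{5} \left(-2\right) = - \frac{4}{5}$)
$a{\left(O \right)} = - \frac{5}{4} - \frac{5 O}{4}$ ($a{\left(O \right)} = \frac{O}{- \frac{4}{5}} + \frac{5}{-4} = O \left(- \frac{5}{4}\right) + 5 \left(- \frac{1}{4}\right) = - \frac{5 O}{4} - \frac{5}{4} = - \frac{5}{4} - \frac{5 O}{4}$)
$U = \frac{3965}{2}$ ($U = - 65 \left(\left(- \frac{5}{4} - - \frac{15}{4}\right) - 33\right) = - 65 \left(\left(- \frac{5}{4} + \frac{15}{4}\right) - 33\right) = - 65 \left(\frac{5}{2} - 33\right) = \left(-65\right) \left(- \frac{61}{2}\right) = \frac{3965}{2} \approx 1982.5$)
$U - \left(-3225 + 1115\right) = \frac{3965}{2} - \left(-3225 + 1115\right) = \frac{3965}{2} - -2110 = \frac{3965}{2} + 2110 = \frac{8185}{2}$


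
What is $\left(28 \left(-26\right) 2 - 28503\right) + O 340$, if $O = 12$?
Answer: $-25879$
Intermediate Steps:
$\left(28 \left(-26\right) 2 - 28503\right) + O 340 = \left(28 \left(-26\right) 2 - 28503\right) + 12 \cdot 340 = \left(\left(-728\right) 2 - 28503\right) + 4080 = \left(-1456 - 28503\right) + 4080 = -29959 + 4080 = -25879$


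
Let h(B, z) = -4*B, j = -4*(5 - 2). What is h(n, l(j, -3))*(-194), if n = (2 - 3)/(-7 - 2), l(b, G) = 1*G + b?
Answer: 776/9 ≈ 86.222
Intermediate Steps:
j = -12 (j = -4*3 = -12)
l(b, G) = G + b
n = ⅑ (n = -1/(-9) = -1*(-⅑) = ⅑ ≈ 0.11111)
h(n, l(j, -3))*(-194) = -4*⅑*(-194) = -4/9*(-194) = 776/9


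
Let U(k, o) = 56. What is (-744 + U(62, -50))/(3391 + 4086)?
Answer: -688/7477 ≈ -0.092016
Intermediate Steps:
(-744 + U(62, -50))/(3391 + 4086) = (-744 + 56)/(3391 + 4086) = -688/7477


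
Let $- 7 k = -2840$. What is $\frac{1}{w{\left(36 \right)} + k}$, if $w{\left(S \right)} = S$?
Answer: $\frac{7}{3092} \approx 0.0022639$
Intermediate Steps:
$k = \frac{2840}{7}$ ($k = \left(- \frac{1}{7}\right) \left(-2840\right) = \frac{2840}{7} \approx 405.71$)
$\frac{1}{w{\left(36 \right)} + k} = \frac{1}{36 + \frac{2840}{7}} = \frac{1}{\frac{3092}{7}} = \frac{7}{3092}$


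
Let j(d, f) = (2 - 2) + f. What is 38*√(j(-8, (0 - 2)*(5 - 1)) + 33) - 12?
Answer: 178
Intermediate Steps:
j(d, f) = f (j(d, f) = 0 + f = f)
38*√(j(-8, (0 - 2)*(5 - 1)) + 33) - 12 = 38*√((0 - 2)*(5 - 1) + 33) - 12 = 38*√(-2*4 + 33) - 12 = 38*√(-8 + 33) - 12 = 38*√25 - 12 = 38*5 - 12 = 190 - 12 = 178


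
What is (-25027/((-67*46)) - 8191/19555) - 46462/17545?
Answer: 1068692453083/211482201590 ≈ 5.0533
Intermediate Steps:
(-25027/((-67*46)) - 8191/19555) - 46462/17545 = (-25027/(-3082) - 8191*1/19555) - 46462/17545 = (-25027*(-1/3082) - 8191/19555) - 1*46462/17545 = (25027/3082 - 8191/19555) - 46462/17545 = 464158323/60268510 - 46462/17545 = 1068692453083/211482201590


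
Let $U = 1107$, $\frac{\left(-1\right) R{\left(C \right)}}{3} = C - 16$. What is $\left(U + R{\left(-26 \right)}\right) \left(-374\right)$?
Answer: $-461142$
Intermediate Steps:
$R{\left(C \right)} = 48 - 3 C$ ($R{\left(C \right)} = - 3 \left(C - 16\right) = - 3 \left(-16 + C\right) = 48 - 3 C$)
$\left(U + R{\left(-26 \right)}\right) \left(-374\right) = \left(1107 + \left(48 - -78\right)\right) \left(-374\right) = \left(1107 + \left(48 + 78\right)\right) \left(-374\right) = \left(1107 + 126\right) \left(-374\right) = 1233 \left(-374\right) = -461142$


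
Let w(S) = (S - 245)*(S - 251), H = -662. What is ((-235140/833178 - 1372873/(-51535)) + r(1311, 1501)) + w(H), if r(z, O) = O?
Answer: 5937001754437109/7156304705 ≈ 8.2962e+5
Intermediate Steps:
w(S) = (-251 + S)*(-245 + S) (w(S) = (-245 + S)*(-251 + S) = (-251 + S)*(-245 + S))
((-235140/833178 - 1372873/(-51535)) + r(1311, 1501)) + w(H) = ((-235140/833178 - 1372873/(-51535)) + 1501) + (61495 + (-662)**2 - 496*(-662)) = ((-235140*1/833178 - 1372873*(-1/51535)) + 1501) + (61495 + 438244 + 328352) = ((-39190/138863 + 1372873/51535) + 1501) + 828091 = (188621606749/7156304705 + 1501) + 828091 = 10930234968954/7156304705 + 828091 = 5937001754437109/7156304705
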